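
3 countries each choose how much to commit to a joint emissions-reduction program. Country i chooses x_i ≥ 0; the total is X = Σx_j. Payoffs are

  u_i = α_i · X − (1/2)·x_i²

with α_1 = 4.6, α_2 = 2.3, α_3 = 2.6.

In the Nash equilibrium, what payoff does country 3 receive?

Country i's FOC: ∂u_i/∂x_i = α_i − x_i = 0, so x_i* = α_i.
NE contributions = (4.6, 2.3, 2.6); X = 9.5.
u_3 = α_3·X − ½·(x_3)² = 2.6·9.5 − ½·2.6² = 21.32.

21.32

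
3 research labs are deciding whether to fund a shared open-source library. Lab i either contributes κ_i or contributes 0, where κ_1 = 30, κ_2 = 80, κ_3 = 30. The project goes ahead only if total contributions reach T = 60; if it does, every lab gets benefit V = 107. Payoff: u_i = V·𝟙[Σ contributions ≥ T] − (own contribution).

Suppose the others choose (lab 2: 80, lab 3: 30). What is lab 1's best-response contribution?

Others' total = 110 ≥ 60; contributing adds cost 30 for no extra benefit.
Best response: 0.

0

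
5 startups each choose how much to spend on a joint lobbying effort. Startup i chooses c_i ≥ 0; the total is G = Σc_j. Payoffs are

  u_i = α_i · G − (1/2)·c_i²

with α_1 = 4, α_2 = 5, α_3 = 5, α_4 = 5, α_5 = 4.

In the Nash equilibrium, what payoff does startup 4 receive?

102.5

Startup i's FOC: ∂u_i/∂c_i = α_i − c_i = 0, so c_i* = α_i.
NE contributions = (4, 5, 5, 5, 4); G = 23.
u_4 = α_4·G − ½·(c_4)² = 5·23 − ½·5² = 102.5.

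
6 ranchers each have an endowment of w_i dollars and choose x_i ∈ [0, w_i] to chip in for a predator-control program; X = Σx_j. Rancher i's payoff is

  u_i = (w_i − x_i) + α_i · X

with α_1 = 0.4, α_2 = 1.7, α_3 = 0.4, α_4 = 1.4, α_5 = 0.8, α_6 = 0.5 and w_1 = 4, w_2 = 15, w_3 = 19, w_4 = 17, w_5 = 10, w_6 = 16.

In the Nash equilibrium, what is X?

32

∂u_i/∂x_i = α_i − 1, so rancher i contributes w_i if α_i > 1, else 0.
α_i > 1 for i ∈ {2, 4}; NE contributions (0, 15, 0, 17, 0, 0), X = 32.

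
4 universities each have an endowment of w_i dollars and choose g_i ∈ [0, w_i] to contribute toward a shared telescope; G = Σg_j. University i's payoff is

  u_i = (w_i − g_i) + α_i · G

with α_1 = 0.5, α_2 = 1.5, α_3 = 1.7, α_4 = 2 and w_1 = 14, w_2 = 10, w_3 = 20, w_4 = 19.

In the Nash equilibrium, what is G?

∂u_i/∂g_i = α_i − 1, so university i contributes w_i if α_i > 1, else 0.
α_i > 1 for i ∈ {2, 3, 4}; NE contributions (0, 10, 20, 19), G = 49.

49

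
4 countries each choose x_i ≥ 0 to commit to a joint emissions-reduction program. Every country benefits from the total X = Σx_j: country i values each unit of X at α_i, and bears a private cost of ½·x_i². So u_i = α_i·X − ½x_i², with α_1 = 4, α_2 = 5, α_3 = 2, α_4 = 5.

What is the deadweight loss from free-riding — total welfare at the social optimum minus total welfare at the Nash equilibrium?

Country i's FOC: ∂u_i/∂x_i = α_i − x_i = 0, so x_i* = α_i.
NE contributions = (4, 5, 2, 5); X = 16.
W^NE = (Σα)·X − ½Σα_i² = 16² − ½·70 = 221.
Planner sets x_i = Σα_j = 16 for every i, so X^SO = 4·16 = 64.
W^SO = (Σα)·X^SO − ½·4·(Σα)² = (4/2)·16² = 512.
Deadweight loss = W^SO − W^NE = 291.

291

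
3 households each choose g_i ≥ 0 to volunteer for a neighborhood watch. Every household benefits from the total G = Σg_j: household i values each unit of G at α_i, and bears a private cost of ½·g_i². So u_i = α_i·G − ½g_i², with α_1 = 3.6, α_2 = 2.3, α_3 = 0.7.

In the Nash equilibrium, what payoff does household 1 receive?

17.28

Household i's FOC: ∂u_i/∂g_i = α_i − g_i = 0, so g_i* = α_i.
NE contributions = (3.6, 2.3, 0.7); G = 6.6.
u_1 = α_1·G − ½·(g_1)² = 3.6·6.6 − ½·3.6² = 17.28.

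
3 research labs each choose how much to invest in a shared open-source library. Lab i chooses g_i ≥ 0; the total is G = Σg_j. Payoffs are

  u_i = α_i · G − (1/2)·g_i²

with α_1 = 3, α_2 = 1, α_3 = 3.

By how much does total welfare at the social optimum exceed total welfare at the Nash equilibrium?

34

Lab i's FOC: ∂u_i/∂g_i = α_i − g_i = 0, so g_i* = α_i.
NE contributions = (3, 1, 3); G = 7.
W^NE = (Σα)·G − ½Σα_i² = 7² − ½·19 = 39.5.
Planner sets g_i = Σα_j = 7 for every i, so G^SO = 3·7 = 21.
W^SO = (Σα)·G^SO − ½·3·(Σα)² = (3/2)·7² = 73.5.
Deadweight loss = W^SO − W^NE = 34.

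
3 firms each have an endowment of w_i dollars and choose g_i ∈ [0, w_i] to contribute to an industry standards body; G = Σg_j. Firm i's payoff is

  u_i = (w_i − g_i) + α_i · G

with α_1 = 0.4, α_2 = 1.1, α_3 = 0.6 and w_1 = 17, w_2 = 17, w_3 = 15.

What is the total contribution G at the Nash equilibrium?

∂u_i/∂g_i = α_i − 1, so firm i contributes w_i if α_i > 1, else 0.
α_i > 1 for i ∈ {2}; NE contributions (0, 17, 0), G = 17.

17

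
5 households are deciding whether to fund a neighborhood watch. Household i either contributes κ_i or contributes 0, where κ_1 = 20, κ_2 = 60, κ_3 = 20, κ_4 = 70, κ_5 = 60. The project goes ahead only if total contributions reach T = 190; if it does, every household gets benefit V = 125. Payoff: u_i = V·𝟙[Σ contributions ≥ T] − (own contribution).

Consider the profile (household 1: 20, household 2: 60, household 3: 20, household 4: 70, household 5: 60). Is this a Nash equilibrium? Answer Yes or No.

No

Total = 230 ≥ 190: provided.
Household 1 (pledges 20, payoff 105): dropping to 0 → total 210, payoff 125. Profitable deviation.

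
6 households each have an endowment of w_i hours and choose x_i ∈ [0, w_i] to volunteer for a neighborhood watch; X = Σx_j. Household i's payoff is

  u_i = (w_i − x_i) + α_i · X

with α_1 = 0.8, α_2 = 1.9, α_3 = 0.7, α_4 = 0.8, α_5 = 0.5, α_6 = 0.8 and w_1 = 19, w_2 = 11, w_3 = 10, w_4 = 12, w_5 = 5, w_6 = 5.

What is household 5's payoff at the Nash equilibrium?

∂u_i/∂x_i = α_i − 1, so household i contributes w_i if α_i > 1, else 0.
α_i > 1 for i ∈ {2}; NE contributions (0, 11, 0, 0, 0, 0), X = 11.
u_5 = (5 − 0) + 0.5·11 = 10.5.

10.5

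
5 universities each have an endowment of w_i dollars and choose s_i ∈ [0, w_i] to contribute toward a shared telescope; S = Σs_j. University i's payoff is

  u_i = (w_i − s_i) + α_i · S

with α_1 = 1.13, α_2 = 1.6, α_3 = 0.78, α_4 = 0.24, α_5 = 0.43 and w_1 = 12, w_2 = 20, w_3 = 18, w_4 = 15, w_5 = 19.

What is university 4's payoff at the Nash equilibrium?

∂u_i/∂s_i = α_i − 1, so university i contributes w_i if α_i > 1, else 0.
α_i > 1 for i ∈ {1, 2}; NE contributions (12, 20, 0, 0, 0), S = 32.
u_4 = (15 − 0) + 0.24·32 = 22.68.

22.68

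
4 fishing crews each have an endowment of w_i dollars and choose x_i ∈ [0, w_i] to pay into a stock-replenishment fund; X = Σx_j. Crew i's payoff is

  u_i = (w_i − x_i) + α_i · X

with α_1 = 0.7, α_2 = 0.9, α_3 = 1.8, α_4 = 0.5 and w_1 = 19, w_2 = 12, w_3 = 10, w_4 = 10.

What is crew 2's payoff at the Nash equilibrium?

21

∂u_i/∂x_i = α_i − 1, so crew i contributes w_i if α_i > 1, else 0.
α_i > 1 for i ∈ {3}; NE contributions (0, 0, 10, 0), X = 10.
u_2 = (12 − 0) + 0.9·10 = 21.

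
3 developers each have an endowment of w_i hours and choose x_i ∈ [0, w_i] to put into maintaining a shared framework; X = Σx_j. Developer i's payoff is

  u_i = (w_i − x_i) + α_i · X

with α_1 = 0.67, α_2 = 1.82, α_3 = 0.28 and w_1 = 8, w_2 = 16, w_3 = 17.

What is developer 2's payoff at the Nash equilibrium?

29.12

∂u_i/∂x_i = α_i − 1, so developer i contributes w_i if α_i > 1, else 0.
α_i > 1 for i ∈ {2}; NE contributions (0, 16, 0), X = 16.
u_2 = (16 − 16) + 1.82·16 = 29.12.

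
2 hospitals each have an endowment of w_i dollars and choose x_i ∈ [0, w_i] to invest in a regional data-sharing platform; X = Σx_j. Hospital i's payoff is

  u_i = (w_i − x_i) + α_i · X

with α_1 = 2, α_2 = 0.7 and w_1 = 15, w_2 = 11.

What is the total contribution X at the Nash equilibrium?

∂u_i/∂x_i = α_i − 1, so hospital i contributes w_i if α_i > 1, else 0.
α_i > 1 for i ∈ {1}; NE contributions (15, 0), X = 15.

15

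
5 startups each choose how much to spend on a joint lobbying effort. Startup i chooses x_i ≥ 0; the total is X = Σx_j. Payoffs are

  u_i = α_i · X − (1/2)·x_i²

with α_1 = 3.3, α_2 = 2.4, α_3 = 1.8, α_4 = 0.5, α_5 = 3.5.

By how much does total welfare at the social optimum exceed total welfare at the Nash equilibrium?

Startup i's FOC: ∂u_i/∂x_i = α_i − x_i = 0, so x_i* = α_i.
NE contributions = (3.3, 2.4, 1.8, 0.5, 3.5); X = 11.5.
W^NE = (Σα)·X − ½Σα_i² = 11.5² − ½·32.39 = 116.055.
Planner sets x_i = Σα_j = 11.5 for every i, so X^SO = 5·11.5 = 57.5.
W^SO = (Σα)·X^SO − ½·5·(Σα)² = (5/2)·11.5² = 330.625.
Deadweight loss = W^SO − W^NE = 214.57.

214.57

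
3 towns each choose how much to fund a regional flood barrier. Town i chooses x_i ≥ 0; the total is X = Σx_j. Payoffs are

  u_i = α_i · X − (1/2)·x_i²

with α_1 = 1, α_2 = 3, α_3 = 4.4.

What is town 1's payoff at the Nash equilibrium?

Town i's FOC: ∂u_i/∂x_i = α_i − x_i = 0, so x_i* = α_i.
NE contributions = (1, 3, 4.4); X = 8.4.
u_1 = α_1·X − ½·(x_1)² = 1·8.4 − ½·1² = 7.9.

7.9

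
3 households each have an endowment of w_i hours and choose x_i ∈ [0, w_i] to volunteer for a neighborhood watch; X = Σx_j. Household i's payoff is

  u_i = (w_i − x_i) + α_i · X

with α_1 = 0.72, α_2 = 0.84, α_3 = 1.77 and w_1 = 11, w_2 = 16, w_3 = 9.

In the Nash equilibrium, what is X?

9

∂u_i/∂x_i = α_i − 1, so household i contributes w_i if α_i > 1, else 0.
α_i > 1 for i ∈ {3}; NE contributions (0, 0, 9), X = 9.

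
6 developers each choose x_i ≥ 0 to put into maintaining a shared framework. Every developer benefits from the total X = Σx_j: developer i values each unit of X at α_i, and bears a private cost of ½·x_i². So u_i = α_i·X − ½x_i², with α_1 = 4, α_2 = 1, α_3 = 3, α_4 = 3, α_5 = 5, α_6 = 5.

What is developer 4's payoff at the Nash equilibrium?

58.5

Developer i's FOC: ∂u_i/∂x_i = α_i − x_i = 0, so x_i* = α_i.
NE contributions = (4, 1, 3, 3, 5, 5); X = 21.
u_4 = α_4·X − ½·(x_4)² = 3·21 − ½·3² = 58.5.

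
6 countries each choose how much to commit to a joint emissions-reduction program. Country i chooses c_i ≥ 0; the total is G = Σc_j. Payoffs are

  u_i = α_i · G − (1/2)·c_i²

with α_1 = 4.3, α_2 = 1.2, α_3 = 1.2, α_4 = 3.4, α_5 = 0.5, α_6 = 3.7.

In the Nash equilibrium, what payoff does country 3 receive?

16.44

Country i's FOC: ∂u_i/∂c_i = α_i − c_i = 0, so c_i* = α_i.
NE contributions = (4.3, 1.2, 1.2, 3.4, 0.5, 3.7); G = 14.3.
u_3 = α_3·G − ½·(c_3)² = 1.2·14.3 − ½·1.2² = 16.44.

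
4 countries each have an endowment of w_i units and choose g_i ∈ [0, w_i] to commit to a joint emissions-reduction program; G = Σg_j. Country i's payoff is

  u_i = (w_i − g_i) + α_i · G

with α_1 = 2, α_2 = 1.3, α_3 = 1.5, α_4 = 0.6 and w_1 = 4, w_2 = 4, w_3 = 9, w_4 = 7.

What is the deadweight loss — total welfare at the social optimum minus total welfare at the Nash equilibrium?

∂u_i/∂g_i = α_i − 1, so country i contributes w_i if α_i > 1, else 0.
α_i > 1 for i ∈ {1, 2, 3}; NE contributions (4, 4, 9, 0), G = 17.
W^NE = Σw_i − G^NE + (Σα_i)·G^NE = 24 + 4.4·17 = 98.8.
Planner: ∂(Σu_j)/∂g_i = Σα_j − 1 = 4.4 > 0, so everyone contributes w_i; G^SO = 24, W^SO = 24 + 4.4·24 = 129.6.
Deadweight loss = 30.8.

30.8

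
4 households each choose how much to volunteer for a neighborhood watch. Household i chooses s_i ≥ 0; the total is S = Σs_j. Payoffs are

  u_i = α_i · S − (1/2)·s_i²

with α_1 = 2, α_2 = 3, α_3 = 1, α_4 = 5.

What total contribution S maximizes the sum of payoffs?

Planner FOC: ∂(Σu_j)/∂s_i = (Σα_j) − s_i = 0, so s_i^SO = Σα_j = 11 for every i; S^SO = 44.

44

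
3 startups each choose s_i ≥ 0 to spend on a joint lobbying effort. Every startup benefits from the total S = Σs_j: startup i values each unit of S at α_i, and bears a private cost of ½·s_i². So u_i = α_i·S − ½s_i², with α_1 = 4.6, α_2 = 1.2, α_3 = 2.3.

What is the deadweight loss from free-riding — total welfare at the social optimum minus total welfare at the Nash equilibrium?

46.75

Startup i's FOC: ∂u_i/∂s_i = α_i − s_i = 0, so s_i* = α_i.
NE contributions = (4.6, 1.2, 2.3); S = 8.1.
W^NE = (Σα)·S − ½Σα_i² = 8.1² − ½·27.89 = 51.665.
Planner sets s_i = Σα_j = 8.1 for every i, so S^SO = 3·8.1 = 24.3.
W^SO = (Σα)·S^SO − ½·3·(Σα)² = (3/2)·8.1² = 98.415.
Deadweight loss = W^SO − W^NE = 46.75.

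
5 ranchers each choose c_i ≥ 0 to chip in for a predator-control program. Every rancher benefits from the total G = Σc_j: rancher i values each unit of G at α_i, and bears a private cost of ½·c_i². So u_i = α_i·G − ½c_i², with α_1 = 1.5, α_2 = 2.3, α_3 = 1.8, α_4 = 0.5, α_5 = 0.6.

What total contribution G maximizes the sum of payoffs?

33.5

Planner FOC: ∂(Σu_j)/∂c_i = (Σα_j) − c_i = 0, so c_i^SO = Σα_j = 6.7 for every i; G^SO = 33.5.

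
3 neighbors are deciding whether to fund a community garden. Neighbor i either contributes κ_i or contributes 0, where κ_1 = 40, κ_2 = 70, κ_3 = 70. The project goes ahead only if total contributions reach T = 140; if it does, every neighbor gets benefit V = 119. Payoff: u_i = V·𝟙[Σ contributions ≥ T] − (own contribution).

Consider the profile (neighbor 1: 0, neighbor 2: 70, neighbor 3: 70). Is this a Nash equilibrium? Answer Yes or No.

Total = 140 ≥ 140: provided.
Neighbor 1 (pledges 0, payoff 119): pledging 40 → total 180, payoff 79. No gain.
Neighbor 2 (pledges 70, payoff 49): dropping to 0 → total 70, payoff 0. No gain.
Neighbor 3 (pledges 70, payoff 49): dropping to 0 → total 70, payoff 0. No gain.

Yes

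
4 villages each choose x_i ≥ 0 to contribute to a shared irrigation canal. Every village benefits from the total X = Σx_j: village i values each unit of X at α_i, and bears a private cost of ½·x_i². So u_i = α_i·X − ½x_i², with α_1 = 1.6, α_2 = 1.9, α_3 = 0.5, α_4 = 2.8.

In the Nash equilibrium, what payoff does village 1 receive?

Village i's FOC: ∂u_i/∂x_i = α_i − x_i = 0, so x_i* = α_i.
NE contributions = (1.6, 1.9, 0.5, 2.8); X = 6.8.
u_1 = α_1·X − ½·(x_1)² = 1.6·6.8 − ½·1.6² = 9.6.

9.6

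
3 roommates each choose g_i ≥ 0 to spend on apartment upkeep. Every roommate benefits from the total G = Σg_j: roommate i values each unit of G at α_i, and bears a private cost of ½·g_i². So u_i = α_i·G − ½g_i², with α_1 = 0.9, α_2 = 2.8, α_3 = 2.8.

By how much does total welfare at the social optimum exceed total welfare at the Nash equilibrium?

29.37

Roommate i's FOC: ∂u_i/∂g_i = α_i − g_i = 0, so g_i* = α_i.
NE contributions = (0.9, 2.8, 2.8); G = 6.5.
W^NE = (Σα)·G − ½Σα_i² = 6.5² − ½·16.49 = 34.005.
Planner sets g_i = Σα_j = 6.5 for every i, so G^SO = 3·6.5 = 19.5.
W^SO = (Σα)·G^SO − ½·3·(Σα)² = (3/2)·6.5² = 63.375.
Deadweight loss = W^SO − W^NE = 29.37.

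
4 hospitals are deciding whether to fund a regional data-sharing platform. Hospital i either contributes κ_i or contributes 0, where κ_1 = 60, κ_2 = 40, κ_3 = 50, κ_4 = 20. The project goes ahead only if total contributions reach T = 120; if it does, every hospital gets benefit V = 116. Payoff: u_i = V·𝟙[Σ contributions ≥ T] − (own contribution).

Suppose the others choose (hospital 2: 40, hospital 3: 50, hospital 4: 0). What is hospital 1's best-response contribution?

60

Others' total = 90. Contributing 60 brings total to 150 ≥ 120: gain V − κ_1 = 56.
Best response: 60.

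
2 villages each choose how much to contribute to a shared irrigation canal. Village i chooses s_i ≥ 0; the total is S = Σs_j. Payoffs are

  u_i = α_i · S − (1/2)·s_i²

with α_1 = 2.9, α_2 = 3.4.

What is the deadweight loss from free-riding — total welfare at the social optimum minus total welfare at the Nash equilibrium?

9.985

Village i's FOC: ∂u_i/∂s_i = α_i − s_i = 0, so s_i* = α_i.
NE contributions = (2.9, 3.4); S = 6.3.
W^NE = (Σα)·S − ½Σα_i² = 6.3² − ½·19.97 = 29.705.
Planner sets s_i = Σα_j = 6.3 for every i, so S^SO = 2·6.3 = 12.6.
W^SO = (Σα)·S^SO − ½·2·(Σα)² = (2/2)·6.3² = 39.69.
Deadweight loss = W^SO − W^NE = 9.985.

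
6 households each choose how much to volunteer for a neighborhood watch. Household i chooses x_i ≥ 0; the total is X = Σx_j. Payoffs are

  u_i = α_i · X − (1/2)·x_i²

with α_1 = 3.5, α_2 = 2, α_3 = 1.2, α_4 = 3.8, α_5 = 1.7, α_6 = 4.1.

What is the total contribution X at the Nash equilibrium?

16.3

Household i's FOC: ∂u_i/∂x_i = α_i − x_i = 0, so x_i* = α_i.
NE contributions = (3.5, 2, 1.2, 3.8, 1.7, 4.1); X = 16.3.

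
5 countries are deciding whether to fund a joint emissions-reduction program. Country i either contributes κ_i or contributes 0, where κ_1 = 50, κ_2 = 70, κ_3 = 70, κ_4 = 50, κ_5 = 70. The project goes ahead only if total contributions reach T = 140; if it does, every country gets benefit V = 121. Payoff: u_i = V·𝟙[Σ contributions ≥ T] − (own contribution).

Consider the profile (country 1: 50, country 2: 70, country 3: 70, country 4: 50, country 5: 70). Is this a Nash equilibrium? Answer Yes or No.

Total = 310 ≥ 140: provided.
Country 1 (pledges 50, payoff 71): dropping to 0 → total 260, payoff 121. Profitable deviation.

No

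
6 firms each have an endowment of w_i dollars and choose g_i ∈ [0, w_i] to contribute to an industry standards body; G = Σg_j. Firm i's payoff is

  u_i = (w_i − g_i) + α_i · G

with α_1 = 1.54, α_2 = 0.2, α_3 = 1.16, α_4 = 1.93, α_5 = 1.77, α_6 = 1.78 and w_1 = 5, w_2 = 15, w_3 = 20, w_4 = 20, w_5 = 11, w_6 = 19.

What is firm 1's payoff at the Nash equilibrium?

∂u_i/∂g_i = α_i − 1, so firm i contributes w_i if α_i > 1, else 0.
α_i > 1 for i ∈ {1, 3, 4, 5, 6}; NE contributions (5, 0, 20, 20, 11, 19), G = 75.
u_1 = (5 − 5) + 1.54·75 = 115.5.

115.5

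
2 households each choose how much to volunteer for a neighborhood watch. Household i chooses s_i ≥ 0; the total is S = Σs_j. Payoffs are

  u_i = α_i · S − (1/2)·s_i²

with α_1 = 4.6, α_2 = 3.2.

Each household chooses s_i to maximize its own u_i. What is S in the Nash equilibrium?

7.8

Household i's FOC: ∂u_i/∂s_i = α_i − s_i = 0, so s_i* = α_i.
NE contributions = (4.6, 3.2); S = 7.8.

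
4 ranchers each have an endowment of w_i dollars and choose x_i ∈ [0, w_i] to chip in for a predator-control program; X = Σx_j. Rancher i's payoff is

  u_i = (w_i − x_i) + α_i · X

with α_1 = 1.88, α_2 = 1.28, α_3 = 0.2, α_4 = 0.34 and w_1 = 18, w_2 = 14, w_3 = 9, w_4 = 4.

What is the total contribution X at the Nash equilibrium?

∂u_i/∂x_i = α_i − 1, so rancher i contributes w_i if α_i > 1, else 0.
α_i > 1 for i ∈ {1, 2}; NE contributions (18, 14, 0, 0), X = 32.

32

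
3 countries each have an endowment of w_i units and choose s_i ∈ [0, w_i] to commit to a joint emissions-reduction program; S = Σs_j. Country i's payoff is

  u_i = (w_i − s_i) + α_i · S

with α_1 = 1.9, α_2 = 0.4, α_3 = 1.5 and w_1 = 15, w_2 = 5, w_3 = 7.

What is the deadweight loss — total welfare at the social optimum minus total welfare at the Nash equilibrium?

∂u_i/∂s_i = α_i − 1, so country i contributes w_i if α_i > 1, else 0.
α_i > 1 for i ∈ {1, 3}; NE contributions (15, 0, 7), S = 22.
W^NE = Σw_i − S^NE + (Σα_i)·S^NE = 27 + 2.8·22 = 88.6.
Planner: ∂(Σu_j)/∂s_i = Σα_j − 1 = 2.8 > 0, so everyone contributes w_i; S^SO = 27, W^SO = 27 + 2.8·27 = 102.6.
Deadweight loss = 14.

14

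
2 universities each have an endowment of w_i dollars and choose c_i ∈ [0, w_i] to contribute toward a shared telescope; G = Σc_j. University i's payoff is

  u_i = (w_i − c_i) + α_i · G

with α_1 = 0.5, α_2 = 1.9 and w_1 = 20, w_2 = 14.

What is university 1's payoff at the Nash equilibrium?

27

∂u_i/∂c_i = α_i − 1, so university i contributes w_i if α_i > 1, else 0.
α_i > 1 for i ∈ {2}; NE contributions (0, 14), G = 14.
u_1 = (20 − 0) + 0.5·14 = 27.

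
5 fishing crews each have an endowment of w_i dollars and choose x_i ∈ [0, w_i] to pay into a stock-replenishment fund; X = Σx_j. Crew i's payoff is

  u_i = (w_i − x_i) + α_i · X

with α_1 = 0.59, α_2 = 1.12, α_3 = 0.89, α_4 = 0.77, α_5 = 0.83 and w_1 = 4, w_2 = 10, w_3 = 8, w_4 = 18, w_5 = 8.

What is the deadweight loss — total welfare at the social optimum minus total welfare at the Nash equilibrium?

121.6

∂u_i/∂x_i = α_i − 1, so crew i contributes w_i if α_i > 1, else 0.
α_i > 1 for i ∈ {2}; NE contributions (0, 10, 0, 0, 0), X = 10.
W^NE = Σw_i − X^NE + (Σα_i)·X^NE = 48 + 3.2·10 = 80.
Planner: ∂(Σu_j)/∂x_i = Σα_j − 1 = 3.2 > 0, so everyone contributes w_i; X^SO = 48, W^SO = 48 + 3.2·48 = 201.6.
Deadweight loss = 121.6.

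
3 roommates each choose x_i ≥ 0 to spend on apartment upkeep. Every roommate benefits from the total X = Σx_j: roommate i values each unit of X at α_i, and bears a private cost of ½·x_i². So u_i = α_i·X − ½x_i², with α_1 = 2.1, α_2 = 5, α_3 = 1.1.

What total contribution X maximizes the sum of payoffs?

24.6

Planner FOC: ∂(Σu_j)/∂x_i = (Σα_j) − x_i = 0, so x_i^SO = Σα_j = 8.2 for every i; X^SO = 24.6.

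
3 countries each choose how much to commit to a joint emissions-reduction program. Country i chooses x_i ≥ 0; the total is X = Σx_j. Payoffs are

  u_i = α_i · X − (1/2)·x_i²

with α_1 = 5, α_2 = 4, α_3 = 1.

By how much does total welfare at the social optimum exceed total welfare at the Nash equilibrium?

Country i's FOC: ∂u_i/∂x_i = α_i − x_i = 0, so x_i* = α_i.
NE contributions = (5, 4, 1); X = 10.
W^NE = (Σα)·X − ½Σα_i² = 10² − ½·42 = 79.
Planner sets x_i = Σα_j = 10 for every i, so X^SO = 3·10 = 30.
W^SO = (Σα)·X^SO − ½·3·(Σα)² = (3/2)·10² = 150.
Deadweight loss = W^SO − W^NE = 71.

71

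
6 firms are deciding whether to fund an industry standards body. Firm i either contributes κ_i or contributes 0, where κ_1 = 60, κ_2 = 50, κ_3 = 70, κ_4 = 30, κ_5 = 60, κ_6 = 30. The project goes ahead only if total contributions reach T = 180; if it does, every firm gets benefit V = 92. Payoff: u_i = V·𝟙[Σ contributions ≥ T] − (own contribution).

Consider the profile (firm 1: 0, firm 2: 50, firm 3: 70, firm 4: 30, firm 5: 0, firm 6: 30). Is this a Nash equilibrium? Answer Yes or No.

Yes

Total = 180 ≥ 180: provided.
Firm 1 (pledges 0, payoff 92): pledging 60 → total 240, payoff 32. No gain.
Firm 2 (pledges 50, payoff 42): dropping to 0 → total 130, payoff 0. No gain.
Firm 3 (pledges 70, payoff 22): dropping to 0 → total 110, payoff 0. No gain.
Firm 4 (pledges 30, payoff 62): dropping to 0 → total 150, payoff 0. No gain.
Firm 5 (pledges 0, payoff 92): pledging 60 → total 240, payoff 32. No gain.
Firm 6 (pledges 30, payoff 62): dropping to 0 → total 150, payoff 0. No gain.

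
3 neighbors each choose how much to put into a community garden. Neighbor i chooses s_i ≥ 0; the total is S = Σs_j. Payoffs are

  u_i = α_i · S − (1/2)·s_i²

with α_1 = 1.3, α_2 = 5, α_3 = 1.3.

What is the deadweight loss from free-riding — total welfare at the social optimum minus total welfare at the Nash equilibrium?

Neighbor i's FOC: ∂u_i/∂s_i = α_i − s_i = 0, so s_i* = α_i.
NE contributions = (1.3, 5, 1.3); S = 7.6.
W^NE = (Σα)·S − ½Σα_i² = 7.6² − ½·28.38 = 43.57.
Planner sets s_i = Σα_j = 7.6 for every i, so S^SO = 3·7.6 = 22.8.
W^SO = (Σα)·S^SO − ½·3·(Σα)² = (3/2)·7.6² = 86.64.
Deadweight loss = W^SO − W^NE = 43.07.

43.07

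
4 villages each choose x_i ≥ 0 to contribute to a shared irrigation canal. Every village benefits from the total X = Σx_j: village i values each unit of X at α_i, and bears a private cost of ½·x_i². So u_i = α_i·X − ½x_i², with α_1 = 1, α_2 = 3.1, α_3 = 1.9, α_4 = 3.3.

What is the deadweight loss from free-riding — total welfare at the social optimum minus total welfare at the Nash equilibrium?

Village i's FOC: ∂u_i/∂x_i = α_i − x_i = 0, so x_i* = α_i.
NE contributions = (1, 3.1, 1.9, 3.3); X = 9.3.
W^NE = (Σα)·X − ½Σα_i² = 9.3² − ½·25.11 = 73.935.
Planner sets x_i = Σα_j = 9.3 for every i, so X^SO = 4·9.3 = 37.2.
W^SO = (Σα)·X^SO − ½·4·(Σα)² = (4/2)·9.3² = 172.98.
Deadweight loss = W^SO − W^NE = 99.045.

99.045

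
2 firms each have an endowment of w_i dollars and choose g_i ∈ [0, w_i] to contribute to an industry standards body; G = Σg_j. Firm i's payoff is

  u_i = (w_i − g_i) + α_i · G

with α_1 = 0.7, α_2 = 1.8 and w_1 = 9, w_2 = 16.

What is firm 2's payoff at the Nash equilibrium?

28.8

∂u_i/∂g_i = α_i − 1, so firm i contributes w_i if α_i > 1, else 0.
α_i > 1 for i ∈ {2}; NE contributions (0, 16), G = 16.
u_2 = (16 − 16) + 1.8·16 = 28.8.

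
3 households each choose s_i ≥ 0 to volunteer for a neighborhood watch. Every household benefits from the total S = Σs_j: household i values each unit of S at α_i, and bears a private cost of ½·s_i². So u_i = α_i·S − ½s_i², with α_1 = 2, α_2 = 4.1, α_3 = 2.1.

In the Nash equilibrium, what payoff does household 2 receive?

Household i's FOC: ∂u_i/∂s_i = α_i − s_i = 0, so s_i* = α_i.
NE contributions = (2, 4.1, 2.1); S = 8.2.
u_2 = α_2·S − ½·(s_2)² = 4.1·8.2 − ½·4.1² = 25.215.

25.215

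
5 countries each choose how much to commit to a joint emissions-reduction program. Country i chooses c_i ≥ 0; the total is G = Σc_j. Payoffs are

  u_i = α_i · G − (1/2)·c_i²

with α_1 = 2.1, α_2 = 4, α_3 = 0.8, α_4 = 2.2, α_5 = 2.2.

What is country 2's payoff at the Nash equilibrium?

37.2

Country i's FOC: ∂u_i/∂c_i = α_i − c_i = 0, so c_i* = α_i.
NE contributions = (2.1, 4, 0.8, 2.2, 2.2); G = 11.3.
u_2 = α_2·G − ½·(c_2)² = 4·11.3 − ½·4² = 37.2.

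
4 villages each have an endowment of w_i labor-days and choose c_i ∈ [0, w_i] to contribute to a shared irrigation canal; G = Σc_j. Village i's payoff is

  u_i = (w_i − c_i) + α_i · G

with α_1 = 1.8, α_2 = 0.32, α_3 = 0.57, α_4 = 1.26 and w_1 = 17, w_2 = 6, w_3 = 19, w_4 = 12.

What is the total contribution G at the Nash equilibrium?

∂u_i/∂c_i = α_i − 1, so village i contributes w_i if α_i > 1, else 0.
α_i > 1 for i ∈ {1, 4}; NE contributions (17, 0, 0, 12), G = 29.

29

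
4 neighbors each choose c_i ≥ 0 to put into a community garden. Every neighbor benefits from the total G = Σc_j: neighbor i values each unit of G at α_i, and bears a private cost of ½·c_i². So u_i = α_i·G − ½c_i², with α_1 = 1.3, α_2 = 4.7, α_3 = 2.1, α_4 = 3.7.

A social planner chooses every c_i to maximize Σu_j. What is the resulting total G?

47.2

Planner FOC: ∂(Σu_j)/∂c_i = (Σα_j) − c_i = 0, so c_i^SO = Σα_j = 11.8 for every i; G^SO = 47.2.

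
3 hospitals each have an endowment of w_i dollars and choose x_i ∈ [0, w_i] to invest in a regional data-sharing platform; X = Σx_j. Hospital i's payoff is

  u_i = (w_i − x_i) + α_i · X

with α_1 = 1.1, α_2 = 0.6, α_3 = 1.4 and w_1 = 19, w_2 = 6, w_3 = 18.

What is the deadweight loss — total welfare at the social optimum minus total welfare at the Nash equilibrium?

∂u_i/∂x_i = α_i − 1, so hospital i contributes w_i if α_i > 1, else 0.
α_i > 1 for i ∈ {1, 3}; NE contributions (19, 0, 18), X = 37.
W^NE = Σw_i − X^NE + (Σα_i)·X^NE = 43 + 2.1·37 = 120.7.
Planner: ∂(Σu_j)/∂x_i = Σα_j − 1 = 2.1 > 0, so everyone contributes w_i; X^SO = 43, W^SO = 43 + 2.1·43 = 133.3.
Deadweight loss = 12.6.

12.6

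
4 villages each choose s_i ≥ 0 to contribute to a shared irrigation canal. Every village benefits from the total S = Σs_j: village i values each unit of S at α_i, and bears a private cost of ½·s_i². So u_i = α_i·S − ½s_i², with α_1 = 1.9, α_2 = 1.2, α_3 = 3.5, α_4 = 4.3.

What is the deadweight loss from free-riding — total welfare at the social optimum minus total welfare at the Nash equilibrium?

Village i's FOC: ∂u_i/∂s_i = α_i − s_i = 0, so s_i* = α_i.
NE contributions = (1.9, 1.2, 3.5, 4.3); S = 10.9.
W^NE = (Σα)·S − ½Σα_i² = 10.9² − ½·35.79 = 100.915.
Planner sets s_i = Σα_j = 10.9 for every i, so S^SO = 4·10.9 = 43.6.
W^SO = (Σα)·S^SO − ½·4·(Σα)² = (4/2)·10.9² = 237.62.
Deadweight loss = W^SO − W^NE = 136.705.

136.705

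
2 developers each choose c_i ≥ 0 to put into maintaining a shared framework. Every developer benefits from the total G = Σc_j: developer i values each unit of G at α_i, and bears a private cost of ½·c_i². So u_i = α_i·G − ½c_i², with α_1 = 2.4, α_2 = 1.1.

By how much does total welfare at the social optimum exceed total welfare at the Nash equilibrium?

3.485

Developer i's FOC: ∂u_i/∂c_i = α_i − c_i = 0, so c_i* = α_i.
NE contributions = (2.4, 1.1); G = 3.5.
W^NE = (Σα)·G − ½Σα_i² = 3.5² − ½·6.97 = 8.765.
Planner sets c_i = Σα_j = 3.5 for every i, so G^SO = 2·3.5 = 7.
W^SO = (Σα)·G^SO − ½·2·(Σα)² = (2/2)·3.5² = 12.25.
Deadweight loss = W^SO − W^NE = 3.485.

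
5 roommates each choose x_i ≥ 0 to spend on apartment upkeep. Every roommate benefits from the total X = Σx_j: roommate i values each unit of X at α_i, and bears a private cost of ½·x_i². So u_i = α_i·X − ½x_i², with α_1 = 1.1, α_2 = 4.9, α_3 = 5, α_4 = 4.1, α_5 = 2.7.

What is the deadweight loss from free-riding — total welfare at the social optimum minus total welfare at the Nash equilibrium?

Roommate i's FOC: ∂u_i/∂x_i = α_i − x_i = 0, so x_i* = α_i.
NE contributions = (1.1, 4.9, 5, 4.1, 2.7); X = 17.8.
W^NE = (Σα)·X − ½Σα_i² = 17.8² − ½·74.32 = 279.68.
Planner sets x_i = Σα_j = 17.8 for every i, so X^SO = 5·17.8 = 89.
W^SO = (Σα)·X^SO − ½·5·(Σα)² = (5/2)·17.8² = 792.1.
Deadweight loss = W^SO − W^NE = 512.42.

512.42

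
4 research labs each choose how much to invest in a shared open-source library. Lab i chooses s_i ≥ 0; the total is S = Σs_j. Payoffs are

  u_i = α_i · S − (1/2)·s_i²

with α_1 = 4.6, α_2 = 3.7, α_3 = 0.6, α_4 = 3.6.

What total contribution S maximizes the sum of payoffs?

Planner FOC: ∂(Σu_j)/∂s_i = (Σα_j) − s_i = 0, so s_i^SO = Σα_j = 12.5 for every i; S^SO = 50.

50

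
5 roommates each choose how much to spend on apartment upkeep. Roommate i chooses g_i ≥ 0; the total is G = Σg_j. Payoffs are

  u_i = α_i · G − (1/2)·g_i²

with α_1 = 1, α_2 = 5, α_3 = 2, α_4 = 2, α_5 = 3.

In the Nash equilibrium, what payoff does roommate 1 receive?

Roommate i's FOC: ∂u_i/∂g_i = α_i − g_i = 0, so g_i* = α_i.
NE contributions = (1, 5, 2, 2, 3); G = 13.
u_1 = α_1·G − ½·(g_1)² = 1·13 − ½·1² = 12.5.

12.5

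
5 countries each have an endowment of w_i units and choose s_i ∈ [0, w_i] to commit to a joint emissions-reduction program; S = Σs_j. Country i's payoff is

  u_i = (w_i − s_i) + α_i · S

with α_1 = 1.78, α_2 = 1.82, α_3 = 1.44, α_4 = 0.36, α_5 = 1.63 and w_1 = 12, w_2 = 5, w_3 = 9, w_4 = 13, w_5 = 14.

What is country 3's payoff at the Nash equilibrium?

57.6

∂u_i/∂s_i = α_i − 1, so country i contributes w_i if α_i > 1, else 0.
α_i > 1 for i ∈ {1, 2, 3, 5}; NE contributions (12, 5, 9, 0, 14), S = 40.
u_3 = (9 − 9) + 1.44·40 = 57.6.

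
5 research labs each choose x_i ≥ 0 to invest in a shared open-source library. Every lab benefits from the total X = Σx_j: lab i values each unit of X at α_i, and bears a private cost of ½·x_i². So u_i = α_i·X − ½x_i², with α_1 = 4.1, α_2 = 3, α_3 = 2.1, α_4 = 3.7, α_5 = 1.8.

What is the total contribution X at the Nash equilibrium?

14.7

Lab i's FOC: ∂u_i/∂x_i = α_i − x_i = 0, so x_i* = α_i.
NE contributions = (4.1, 3, 2.1, 3.7, 1.8); X = 14.7.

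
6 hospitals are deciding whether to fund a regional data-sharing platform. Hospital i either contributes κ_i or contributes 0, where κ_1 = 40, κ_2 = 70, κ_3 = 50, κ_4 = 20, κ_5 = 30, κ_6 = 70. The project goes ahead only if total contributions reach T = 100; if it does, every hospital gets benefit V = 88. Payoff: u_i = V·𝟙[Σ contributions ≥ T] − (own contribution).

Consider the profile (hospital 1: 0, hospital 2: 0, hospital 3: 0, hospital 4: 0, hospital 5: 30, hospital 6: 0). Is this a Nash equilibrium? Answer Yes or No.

No

Total = 30 < 100: not provided.
Hospital 1 (pledges 0, payoff 0): pledging 40 → total 70, payoff -40. No gain.
Hospital 2 (pledges 0, payoff 0): pledging 70 → total 100, payoff 18. Profitable deviation.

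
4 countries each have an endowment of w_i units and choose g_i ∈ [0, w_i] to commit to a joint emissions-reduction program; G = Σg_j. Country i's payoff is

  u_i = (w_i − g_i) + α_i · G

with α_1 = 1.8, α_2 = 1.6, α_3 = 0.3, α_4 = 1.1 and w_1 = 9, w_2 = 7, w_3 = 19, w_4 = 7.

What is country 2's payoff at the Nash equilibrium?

∂u_i/∂g_i = α_i − 1, so country i contributes w_i if α_i > 1, else 0.
α_i > 1 for i ∈ {1, 2, 4}; NE contributions (9, 7, 0, 7), G = 23.
u_2 = (7 − 7) + 1.6·23 = 36.8.

36.8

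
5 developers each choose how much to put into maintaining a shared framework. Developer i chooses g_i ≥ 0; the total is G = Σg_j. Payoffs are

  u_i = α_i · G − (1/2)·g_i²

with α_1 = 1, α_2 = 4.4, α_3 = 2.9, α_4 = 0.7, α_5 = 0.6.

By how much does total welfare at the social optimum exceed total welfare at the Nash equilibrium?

Developer i's FOC: ∂u_i/∂g_i = α_i − g_i = 0, so g_i* = α_i.
NE contributions = (1, 4.4, 2.9, 0.7, 0.6); G = 9.6.
W^NE = (Σα)·G − ½Σα_i² = 9.6² − ½·29.62 = 77.35.
Planner sets g_i = Σα_j = 9.6 for every i, so G^SO = 5·9.6 = 48.
W^SO = (Σα)·G^SO − ½·5·(Σα)² = (5/2)·9.6² = 230.4.
Deadweight loss = W^SO − W^NE = 153.05.

153.05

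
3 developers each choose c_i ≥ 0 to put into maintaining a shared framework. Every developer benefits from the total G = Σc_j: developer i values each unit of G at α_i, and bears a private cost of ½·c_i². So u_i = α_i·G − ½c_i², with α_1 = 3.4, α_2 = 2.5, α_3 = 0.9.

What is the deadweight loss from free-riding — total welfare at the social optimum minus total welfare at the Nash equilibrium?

32.43

Developer i's FOC: ∂u_i/∂c_i = α_i − c_i = 0, so c_i* = α_i.
NE contributions = (3.4, 2.5, 0.9); G = 6.8.
W^NE = (Σα)·G − ½Σα_i² = 6.8² − ½·18.62 = 36.93.
Planner sets c_i = Σα_j = 6.8 for every i, so G^SO = 3·6.8 = 20.4.
W^SO = (Σα)·G^SO − ½·3·(Σα)² = (3/2)·6.8² = 69.36.
Deadweight loss = W^SO − W^NE = 32.43.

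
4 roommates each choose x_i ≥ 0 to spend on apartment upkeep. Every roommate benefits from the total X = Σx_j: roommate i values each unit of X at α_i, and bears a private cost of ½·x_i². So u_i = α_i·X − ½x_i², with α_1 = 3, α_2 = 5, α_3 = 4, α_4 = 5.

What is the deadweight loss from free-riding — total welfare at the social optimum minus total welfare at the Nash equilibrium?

Roommate i's FOC: ∂u_i/∂x_i = α_i − x_i = 0, so x_i* = α_i.
NE contributions = (3, 5, 4, 5); X = 17.
W^NE = (Σα)·X − ½Σα_i² = 17² − ½·75 = 251.5.
Planner sets x_i = Σα_j = 17 for every i, so X^SO = 4·17 = 68.
W^SO = (Σα)·X^SO − ½·4·(Σα)² = (4/2)·17² = 578.
Deadweight loss = W^SO − W^NE = 326.5.

326.5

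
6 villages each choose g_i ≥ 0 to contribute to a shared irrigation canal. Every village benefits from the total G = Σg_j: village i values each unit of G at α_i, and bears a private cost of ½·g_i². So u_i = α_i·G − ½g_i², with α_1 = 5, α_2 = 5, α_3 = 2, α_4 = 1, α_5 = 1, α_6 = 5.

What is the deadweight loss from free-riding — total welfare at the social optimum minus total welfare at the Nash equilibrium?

762.5

Village i's FOC: ∂u_i/∂g_i = α_i − g_i = 0, so g_i* = α_i.
NE contributions = (5, 5, 2, 1, 1, 5); G = 19.
W^NE = (Σα)·G − ½Σα_i² = 19² − ½·81 = 320.5.
Planner sets g_i = Σα_j = 19 for every i, so G^SO = 6·19 = 114.
W^SO = (Σα)·G^SO − ½·6·(Σα)² = (6/2)·19² = 1083.
Deadweight loss = W^SO − W^NE = 762.5.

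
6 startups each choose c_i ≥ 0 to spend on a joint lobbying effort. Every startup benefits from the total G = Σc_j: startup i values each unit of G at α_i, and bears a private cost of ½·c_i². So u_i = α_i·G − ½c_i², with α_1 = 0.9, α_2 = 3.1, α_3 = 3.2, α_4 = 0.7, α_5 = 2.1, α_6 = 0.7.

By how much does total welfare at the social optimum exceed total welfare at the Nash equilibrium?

242.005

Startup i's FOC: ∂u_i/∂c_i = α_i − c_i = 0, so c_i* = α_i.
NE contributions = (0.9, 3.1, 3.2, 0.7, 2.1, 0.7); G = 10.7.
W^NE = (Σα)·G − ½Σα_i² = 10.7² − ½·26.05 = 101.465.
Planner sets c_i = Σα_j = 10.7 for every i, so G^SO = 6·10.7 = 64.2.
W^SO = (Σα)·G^SO − ½·6·(Σα)² = (6/2)·10.7² = 343.47.
Deadweight loss = W^SO − W^NE = 242.005.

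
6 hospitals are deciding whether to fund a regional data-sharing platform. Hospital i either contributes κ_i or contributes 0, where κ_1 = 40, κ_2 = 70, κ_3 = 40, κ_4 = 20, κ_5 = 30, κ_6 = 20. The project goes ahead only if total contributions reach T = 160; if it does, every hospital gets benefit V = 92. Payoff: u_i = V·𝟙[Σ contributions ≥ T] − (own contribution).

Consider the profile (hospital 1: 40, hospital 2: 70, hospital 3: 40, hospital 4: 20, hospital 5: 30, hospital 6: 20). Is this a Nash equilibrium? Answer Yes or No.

No

Total = 220 ≥ 160: provided.
Hospital 1 (pledges 40, payoff 52): dropping to 0 → total 180, payoff 92. Profitable deviation.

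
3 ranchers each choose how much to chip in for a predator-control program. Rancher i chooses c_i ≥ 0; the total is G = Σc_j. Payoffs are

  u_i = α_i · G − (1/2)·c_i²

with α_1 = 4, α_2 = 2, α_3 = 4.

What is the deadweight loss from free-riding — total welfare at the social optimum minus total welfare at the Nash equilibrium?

68

Rancher i's FOC: ∂u_i/∂c_i = α_i − c_i = 0, so c_i* = α_i.
NE contributions = (4, 2, 4); G = 10.
W^NE = (Σα)·G − ½Σα_i² = 10² − ½·36 = 82.
Planner sets c_i = Σα_j = 10 for every i, so G^SO = 3·10 = 30.
W^SO = (Σα)·G^SO − ½·3·(Σα)² = (3/2)·10² = 150.
Deadweight loss = W^SO − W^NE = 68.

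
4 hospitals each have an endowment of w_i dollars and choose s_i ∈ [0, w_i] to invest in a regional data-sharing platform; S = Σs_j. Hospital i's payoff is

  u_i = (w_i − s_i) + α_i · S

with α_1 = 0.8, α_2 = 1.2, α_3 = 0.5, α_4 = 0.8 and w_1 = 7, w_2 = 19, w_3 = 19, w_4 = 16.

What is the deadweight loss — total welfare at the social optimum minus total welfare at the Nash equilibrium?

∂u_i/∂s_i = α_i − 1, so hospital i contributes w_i if α_i > 1, else 0.
α_i > 1 for i ∈ {2}; NE contributions (0, 19, 0, 0), S = 19.
W^NE = Σw_i − S^NE + (Σα_i)·S^NE = 61 + 2.3·19 = 104.7.
Planner: ∂(Σu_j)/∂s_i = Σα_j − 1 = 2.3 > 0, so everyone contributes w_i; S^SO = 61, W^SO = 61 + 2.3·61 = 201.3.
Deadweight loss = 96.6.

96.6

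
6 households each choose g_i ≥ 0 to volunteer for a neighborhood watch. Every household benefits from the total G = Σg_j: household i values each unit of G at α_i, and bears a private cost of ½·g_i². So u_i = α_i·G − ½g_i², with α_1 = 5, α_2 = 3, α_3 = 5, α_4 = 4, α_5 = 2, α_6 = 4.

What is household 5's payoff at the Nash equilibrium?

Household i's FOC: ∂u_i/∂g_i = α_i − g_i = 0, so g_i* = α_i.
NE contributions = (5, 3, 5, 4, 2, 4); G = 23.
u_5 = α_5·G − ½·(g_5)² = 2·23 − ½·2² = 44.

44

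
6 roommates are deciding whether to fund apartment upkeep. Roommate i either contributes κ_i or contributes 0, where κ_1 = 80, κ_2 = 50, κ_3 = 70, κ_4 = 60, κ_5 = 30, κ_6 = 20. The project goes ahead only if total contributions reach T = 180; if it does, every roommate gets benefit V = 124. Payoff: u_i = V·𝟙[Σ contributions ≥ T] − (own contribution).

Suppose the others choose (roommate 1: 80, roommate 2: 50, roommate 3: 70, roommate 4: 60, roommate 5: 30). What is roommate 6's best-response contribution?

Others' total = 290 ≥ 180; contributing adds cost 20 for no extra benefit.
Best response: 0.

0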